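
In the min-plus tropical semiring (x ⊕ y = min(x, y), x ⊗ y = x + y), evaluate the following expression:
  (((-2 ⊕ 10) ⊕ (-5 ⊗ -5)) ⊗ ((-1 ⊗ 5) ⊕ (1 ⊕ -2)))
(((-2 ⊕ 10) ⊕ (-5 ⊗ -5)) ⊗ ((-1 ⊗ 5) ⊕ (1 ⊕ -2))) = -12

Expand innermost to outermost. Recall ⊕ takes the minimum of its arguments and ⊗ takes their sum. Working out the expression (((-2 ⊕ 10) ⊕ (-5 ⊗ -5)) ⊗ ((-1 ⊗ 5) ⊕ (1 ⊕ -2))) gives -12.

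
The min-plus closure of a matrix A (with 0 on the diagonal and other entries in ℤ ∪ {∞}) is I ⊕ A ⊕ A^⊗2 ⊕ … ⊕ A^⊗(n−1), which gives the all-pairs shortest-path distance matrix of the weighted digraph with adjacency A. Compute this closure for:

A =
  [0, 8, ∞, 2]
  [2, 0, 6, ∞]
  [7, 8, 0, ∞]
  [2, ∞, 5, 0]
Closure =
  [0, 8, 7, 2]
  [2, 0, 6, 4]
  [7, 8, 0, 9]
  [2, 10, 5, 0]

This is the Floyd-Warshall all-pairs shortest-path computation. For each intermediate vertex k = 0, 1, …, 3, update dist[i][j] ← min(dist[i][j], dist[i][k] + dist[k][j]). The final matrix gives, for each (i, j), the minimum total weight of any directed path from i to j (possibly empty when i = j).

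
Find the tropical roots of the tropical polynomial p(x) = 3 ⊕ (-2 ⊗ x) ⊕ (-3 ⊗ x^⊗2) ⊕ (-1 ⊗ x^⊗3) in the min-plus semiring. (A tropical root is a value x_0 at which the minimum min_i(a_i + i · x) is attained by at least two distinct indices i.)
Roots: {-2, 1, 5}

Each tropical root is a break point of the lower envelope of the lines y = a_i + i · x (there are 4 lines, with slopes 0, 1, ..., 3). Only the lines that attain the minimum somewhere contribute to roots; other lines are dominated. Here the surviving (envelope) indices are i = 3, i = 2, i = 1, i = 0.
Intersections between consecutive envelope lines give the roots: for adjacent envelope indices i < j the intersection is x = (a_i − a_j) / (j − i). Reading off the sorted break points: {-2, 1, 5}.
Verification: at each break x_0, at least two indices attain the minimum of min_i(a_i + i · x_0).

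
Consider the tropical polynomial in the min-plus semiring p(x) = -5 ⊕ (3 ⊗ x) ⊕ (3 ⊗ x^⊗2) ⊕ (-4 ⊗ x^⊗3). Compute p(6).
p(6) = -5

A tropical monomial a ⊗ x^⊗i evaluates to a + i · x. Evaluating each term at x = 6:
  Term 0 contributes -5 + 0 · 6 = -5
  Term 1 contributes 3 + 1 · 6 = 9
  Term 2 contributes 3 + 2 · 6 = 15
  Term 3 contributes -4 + 3 · 6 = 14
p(6) = ⊕ of these = min[-5, 9, 15, 14] = -5.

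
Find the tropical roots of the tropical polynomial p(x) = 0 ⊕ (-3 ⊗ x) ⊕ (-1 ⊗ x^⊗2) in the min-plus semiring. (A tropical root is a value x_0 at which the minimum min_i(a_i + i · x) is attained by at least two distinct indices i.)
Roots: {-2, 3}

Each tropical root is a break point of the lower envelope of the lines y = a_i + i · x (there are 3 lines, with slopes 0, 1, ..., 2). Only the lines that attain the minimum somewhere contribute to roots; other lines are dominated. Here the surviving (envelope) indices are i = 2, i = 1, i = 0.
Intersections between consecutive envelope lines give the roots: for adjacent envelope indices i < j the intersection is x = (a_i − a_j) / (j − i). Reading off the sorted break points: {-2, 3}.
Verification: at each break x_0, at least two indices attain the minimum of min_i(a_i + i · x_0).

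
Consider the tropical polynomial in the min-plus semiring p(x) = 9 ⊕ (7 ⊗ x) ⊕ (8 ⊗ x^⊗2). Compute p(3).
p(3) = 9

A tropical monomial a ⊗ x^⊗i evaluates to a + i · x. Evaluating each term at x = 3:
  Term 0 contributes 9 + 0 · 3 = 9
  Term 1 contributes 7 + 1 · 3 = 10
  Term 2 contributes 8 + 2 · 3 = 14
p(3) = ⊕ of these = min[9, 10, 14] = 9.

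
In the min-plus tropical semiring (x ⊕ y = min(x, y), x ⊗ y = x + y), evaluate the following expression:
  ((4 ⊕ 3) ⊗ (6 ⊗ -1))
((4 ⊕ 3) ⊗ (6 ⊗ -1)) = 8

Expand innermost to outermost. Recall ⊕ takes the minimum of its arguments and ⊗ takes their sum. Working out the expression ((4 ⊕ 3) ⊗ (6 ⊗ -1)) gives 8.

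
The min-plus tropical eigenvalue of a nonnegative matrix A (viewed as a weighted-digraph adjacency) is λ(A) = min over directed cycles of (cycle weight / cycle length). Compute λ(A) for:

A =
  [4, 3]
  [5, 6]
λ(A) = 4

Enumerate directed cycles and compute their means (weight / length). Sample:
  cycle 0 → 0: weight = 4, length = 1, mean = 4/1 ≈ 4.000
  cycle 1 → 1: weight = 6, length = 1, mean = 6/1 ≈ 6.000
  cycle 0 → 1 → 0: weight = 8, length = 2, mean = 8/2 ≈ 4.000
  cycle 1 → 0 → 1: weight = 8, length = 2, mean = 8/2 ≈ 4.000
Minimum mean = 4.000, attained e.g. along the cycle 0 → 0 with weight 4 and length 1. So λ(A) = 4/1 = 4.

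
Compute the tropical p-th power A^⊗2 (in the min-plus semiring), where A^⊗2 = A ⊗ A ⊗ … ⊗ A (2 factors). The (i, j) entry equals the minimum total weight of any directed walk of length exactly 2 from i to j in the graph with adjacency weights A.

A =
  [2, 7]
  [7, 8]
A^⊗2 =
  [4, 9]
  [9, 14]

Each entry (A^⊗2)_ij equals the minimum over all length-2 walks i = v_0 → v_1 → … → v_2 = j of Σ_t A[v_t][v_{t+1}]. For example, for (i, j) = (0, 1) we minimise over 2 possible intermediate vertex sequences; the minimum is 9, attained along the walk 0 → 0 → 1.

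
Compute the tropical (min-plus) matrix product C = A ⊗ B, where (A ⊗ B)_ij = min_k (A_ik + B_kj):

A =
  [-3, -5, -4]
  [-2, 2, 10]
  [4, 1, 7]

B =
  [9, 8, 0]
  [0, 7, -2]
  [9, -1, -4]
A ⊗ B =
  [-5, -5, -8]
  [2, 6, -2]
  [1, 6, -1]

Apply the min-plus product entry-by-entry:
  C[0][0] = min over k of (A[0][0] + B[0][0] = -3 + 9 = 6, A[0][1] + B[1][0] = -5 + 0 = -5, A[0][2] + B[2][0] = -4 + 9 = 5) = -5 (attained at k = 1)
  C[0][1] = min over k of (A[0][0] + B[0][1] = -3 + 8 = 5, A[0][1] + B[1][1] = -5 + 7 = 2, A[0][2] + B[2][1] = -4 + -1 = -5) = -5 (attained at k = 2)
  C[0][2] = min over k of (A[0][0] + B[0][2] = -3 + 0 = -3, A[0][1] + B[1][2] = -5 + -2 = -7, A[0][2] + B[2][2] = -4 + -4 = -8) = -8 (attained at k = 2)
  C[1][0] = min over k of (A[1][0] + B[0][0] = -2 + 9 = 7, A[1][1] + B[1][0] = 2 + 0 = 2, A[1][2] + B[2][0] = 10 + 9 = 19) = 2 (attained at k = 1)
  C[1][1] = min over k of (A[1][0] + B[0][1] = -2 + 8 = 6, A[1][1] + B[1][1] = 2 + 7 = 9, A[1][2] + B[2][1] = 10 + -1 = 9) = 6 (attained at k = 0)
  C[1][2] = min over k of (A[1][0] + B[0][2] = -2 + 0 = -2, A[1][1] + B[1][2] = 2 + -2 = 0, A[1][2] + B[2][2] = 10 + -4 = 6) = -2 (attained at k = 0)
  C[2][0] = min over k of (A[2][0] + B[0][0] = 4 + 9 = 13, A[2][1] + B[1][0] = 1 + 0 = 1, A[2][2] + B[2][0] = 7 + 9 = 16) = 1 (attained at k = 1)
  C[2][1] = min over k of (A[2][0] + B[0][1] = 4 + 8 = 12, A[2][1] + B[1][1] = 1 + 7 = 8, A[2][2] + B[2][1] = 7 + -1 = 6) = 6 (attained at k = 2)
  C[2][2] = min over k of (A[2][0] + B[0][2] = 4 + 0 = 4, A[2][1] + B[1][2] = 1 + -2 = -1, A[2][2] + B[2][2] = 7 + -4 = 3) = -1 (attained at k = 1)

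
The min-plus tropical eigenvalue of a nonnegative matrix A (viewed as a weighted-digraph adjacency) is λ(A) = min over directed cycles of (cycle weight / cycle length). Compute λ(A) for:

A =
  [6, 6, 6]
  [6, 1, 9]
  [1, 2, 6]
λ(A) = 1

Enumerate directed cycles and compute their means (weight / length). Sample:
  cycle 0 → 0: weight = 6, length = 1, mean = 6/1 ≈ 6.000
  cycle 1 → 1: weight = 1, length = 1, mean = 1/1 ≈ 1.000
  cycle 2 → 2: weight = 6, length = 1, mean = 6/1 ≈ 6.000
  cycle 0 → 1 → 0: weight = 12, length = 2, mean = 12/2 ≈ 6.000
  cycle 0 → 2 → 0: weight = 7, length = 2, mean = 7/2 ≈ 3.500
  cycle 1 → 0 → 1: weight = 12, length = 2, mean = 12/2 ≈ 6.000
Minimum mean = 1.000, attained e.g. along the cycle 1 → 1 with weight 1 and length 1. So λ(A) = 1/1 = 1.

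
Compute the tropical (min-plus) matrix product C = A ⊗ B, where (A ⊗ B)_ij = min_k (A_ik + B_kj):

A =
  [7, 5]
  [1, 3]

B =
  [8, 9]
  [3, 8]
A ⊗ B =
  [8, 13]
  [6, 10]

Apply the min-plus product entry-by-entry:
  C[0][0] = min over k of (A[0][0] + B[0][0] = 7 + 8 = 15, A[0][1] + B[1][0] = 5 + 3 = 8) = 8 (attained at k = 1)
  C[0][1] = min over k of (A[0][0] + B[0][1] = 7 + 9 = 16, A[0][1] + B[1][1] = 5 + 8 = 13) = 13 (attained at k = 1)
  C[1][0] = min over k of (A[1][0] + B[0][0] = 1 + 8 = 9, A[1][1] + B[1][0] = 3 + 3 = 6) = 6 (attained at k = 1)
  C[1][1] = min over k of (A[1][0] + B[0][1] = 1 + 9 = 10, A[1][1] + B[1][1] = 3 + 8 = 11) = 10 (attained at k = 0)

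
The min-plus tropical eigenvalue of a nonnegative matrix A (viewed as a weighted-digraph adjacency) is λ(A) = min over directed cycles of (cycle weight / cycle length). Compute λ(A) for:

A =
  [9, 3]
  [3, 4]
λ(A) = 3

Enumerate directed cycles and compute their means (weight / length). Sample:
  cycle 0 → 0: weight = 9, length = 1, mean = 9/1 ≈ 9.000
  cycle 1 → 1: weight = 4, length = 1, mean = 4/1 ≈ 4.000
  cycle 0 → 1 → 0: weight = 6, length = 2, mean = 6/2 ≈ 3.000
  cycle 1 → 0 → 1: weight = 6, length = 2, mean = 6/2 ≈ 3.000
Minimum mean = 3.000, attained e.g. along the cycle 0 → 1 → 0 with weight 6 and length 2. So λ(A) = 6/2 = 3.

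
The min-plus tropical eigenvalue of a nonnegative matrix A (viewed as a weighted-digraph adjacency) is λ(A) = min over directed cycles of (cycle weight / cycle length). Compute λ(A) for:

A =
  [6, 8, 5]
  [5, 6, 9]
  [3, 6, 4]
λ(A) = 4

Enumerate directed cycles and compute their means (weight / length). Sample:
  cycle 0 → 0: weight = 6, length = 1, mean = 6/1 ≈ 6.000
  cycle 1 → 1: weight = 6, length = 1, mean = 6/1 ≈ 6.000
  cycle 2 → 2: weight = 4, length = 1, mean = 4/1 ≈ 4.000
  cycle 0 → 1 → 0: weight = 13, length = 2, mean = 13/2 ≈ 6.500
  cycle 0 → 2 → 0: weight = 8, length = 2, mean = 8/2 ≈ 4.000
  cycle 1 → 0 → 1: weight = 13, length = 2, mean = 13/2 ≈ 6.500
Minimum mean = 4.000, attained e.g. along the cycle 2 → 2 with weight 4 and length 1. So λ(A) = 4/1 = 4.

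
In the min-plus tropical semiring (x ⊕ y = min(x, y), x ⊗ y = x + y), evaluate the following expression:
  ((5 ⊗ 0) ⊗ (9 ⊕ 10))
((5 ⊗ 0) ⊗ (9 ⊕ 10)) = 14

Expand innermost to outermost. Recall ⊕ takes the minimum of its arguments and ⊗ takes their sum. Working out the expression ((5 ⊗ 0) ⊗ (9 ⊕ 10)) gives 14.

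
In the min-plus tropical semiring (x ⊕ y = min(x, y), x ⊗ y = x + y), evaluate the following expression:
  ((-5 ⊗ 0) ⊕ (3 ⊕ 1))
((-5 ⊗ 0) ⊕ (3 ⊕ 1)) = -5

Expand innermost to outermost. Recall ⊕ takes the minimum of its arguments and ⊗ takes their sum. Working out the expression ((-5 ⊗ 0) ⊕ (3 ⊕ 1)) gives -5.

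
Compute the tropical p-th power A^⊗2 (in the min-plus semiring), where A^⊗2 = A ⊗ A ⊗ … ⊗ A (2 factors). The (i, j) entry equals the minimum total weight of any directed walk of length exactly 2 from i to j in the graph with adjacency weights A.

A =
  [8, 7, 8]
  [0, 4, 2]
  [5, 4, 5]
A^⊗2 =
  [7, 11, 9]
  [4, 6, 6]
  [4, 8, 6]

Each entry (A^⊗2)_ij equals the minimum over all length-2 walks i = v_0 → v_1 → … → v_2 = j of Σ_t A[v_t][v_{t+1}]. For example, for (i, j) = (0, 2) we minimise over 3 possible intermediate vertex sequences; the minimum is 9, attained along the walk 0 → 1 → 2.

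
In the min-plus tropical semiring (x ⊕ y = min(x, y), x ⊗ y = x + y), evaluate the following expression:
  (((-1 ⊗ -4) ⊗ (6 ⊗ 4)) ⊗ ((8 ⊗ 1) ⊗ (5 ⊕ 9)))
(((-1 ⊗ -4) ⊗ (6 ⊗ 4)) ⊗ ((8 ⊗ 1) ⊗ (5 ⊕ 9))) = 19

Expand innermost to outermost. Recall ⊕ takes the minimum of its arguments and ⊗ takes their sum. Working out the expression (((-1 ⊗ -4) ⊗ (6 ⊗ 4)) ⊗ ((8 ⊗ 1) ⊗ (5 ⊕ 9))) gives 19.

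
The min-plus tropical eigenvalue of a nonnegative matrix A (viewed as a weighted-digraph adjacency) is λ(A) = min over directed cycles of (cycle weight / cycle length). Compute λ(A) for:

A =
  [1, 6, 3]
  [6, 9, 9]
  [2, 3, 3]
λ(A) = 1

Enumerate directed cycles and compute their means (weight / length). Sample:
  cycle 0 → 0: weight = 1, length = 1, mean = 1/1 ≈ 1.000
  cycle 1 → 1: weight = 9, length = 1, mean = 9/1 ≈ 9.000
  cycle 2 → 2: weight = 3, length = 1, mean = 3/1 ≈ 3.000
  cycle 0 → 1 → 0: weight = 12, length = 2, mean = 12/2 ≈ 6.000
  cycle 0 → 2 → 0: weight = 5, length = 2, mean = 5/2 ≈ 2.500
  cycle 1 → 0 → 1: weight = 12, length = 2, mean = 12/2 ≈ 6.000
Minimum mean = 1.000, attained e.g. along the cycle 0 → 0 with weight 1 and length 1. So λ(A) = 1/1 = 1.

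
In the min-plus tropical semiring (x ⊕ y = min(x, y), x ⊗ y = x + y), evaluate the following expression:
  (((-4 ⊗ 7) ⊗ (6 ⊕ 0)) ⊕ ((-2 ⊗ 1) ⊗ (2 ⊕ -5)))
(((-4 ⊗ 7) ⊗ (6 ⊕ 0)) ⊕ ((-2 ⊗ 1) ⊗ (2 ⊕ -5))) = -6

Expand innermost to outermost. Recall ⊕ takes the minimum of its arguments and ⊗ takes their sum. Working out the expression (((-4 ⊗ 7) ⊗ (6 ⊕ 0)) ⊕ ((-2 ⊗ 1) ⊗ (2 ⊕ -5))) gives -6.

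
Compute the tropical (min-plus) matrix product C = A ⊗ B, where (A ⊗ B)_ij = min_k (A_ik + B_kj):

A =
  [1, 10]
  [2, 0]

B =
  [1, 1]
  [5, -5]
A ⊗ B =
  [2, 2]
  [3, -5]

Apply the min-plus product entry-by-entry:
  C[0][0] = min over k of (A[0][0] + B[0][0] = 1 + 1 = 2, A[0][1] + B[1][0] = 10 + 5 = 15) = 2 (attained at k = 0)
  C[0][1] = min over k of (A[0][0] + B[0][1] = 1 + 1 = 2, A[0][1] + B[1][1] = 10 + -5 = 5) = 2 (attained at k = 0)
  C[1][0] = min over k of (A[1][0] + B[0][0] = 2 + 1 = 3, A[1][1] + B[1][0] = 0 + 5 = 5) = 3 (attained at k = 0)
  C[1][1] = min over k of (A[1][0] + B[0][1] = 2 + 1 = 3, A[1][1] + B[1][1] = 0 + -5 = -5) = -5 (attained at k = 1)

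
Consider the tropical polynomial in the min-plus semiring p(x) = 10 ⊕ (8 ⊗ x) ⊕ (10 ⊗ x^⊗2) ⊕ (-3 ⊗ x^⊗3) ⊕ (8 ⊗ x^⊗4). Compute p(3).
p(3) = 6

A tropical monomial a ⊗ x^⊗i evaluates to a + i · x. Evaluating each term at x = 3:
  Term 0 contributes 10 + 0 · 3 = 10
  Term 1 contributes 8 + 1 · 3 = 11
  Term 2 contributes 10 + 2 · 3 = 16
  Term 3 contributes -3 + 3 · 3 = 6
  Term 4 contributes 8 + 4 · 3 = 20
p(3) = ⊕ of these = min[10, 11, 16, 6, 20] = 6.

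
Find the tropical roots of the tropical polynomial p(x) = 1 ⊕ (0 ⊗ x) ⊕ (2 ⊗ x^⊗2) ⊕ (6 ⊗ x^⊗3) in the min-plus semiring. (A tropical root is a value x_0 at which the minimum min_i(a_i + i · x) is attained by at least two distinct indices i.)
Roots: {-4, -2, 1}

Each tropical root is a break point of the lower envelope of the lines y = a_i + i · x (there are 4 lines, with slopes 0, 1, ..., 3). Only the lines that attain the minimum somewhere contribute to roots; other lines are dominated. Here the surviving (envelope) indices are i = 3, i = 2, i = 1, i = 0.
Intersections between consecutive envelope lines give the roots: for adjacent envelope indices i < j the intersection is x = (a_i − a_j) / (j − i). Reading off the sorted break points: {-4, -2, 1}.
Verification: at each break x_0, at least two indices attain the minimum of min_i(a_i + i · x_0).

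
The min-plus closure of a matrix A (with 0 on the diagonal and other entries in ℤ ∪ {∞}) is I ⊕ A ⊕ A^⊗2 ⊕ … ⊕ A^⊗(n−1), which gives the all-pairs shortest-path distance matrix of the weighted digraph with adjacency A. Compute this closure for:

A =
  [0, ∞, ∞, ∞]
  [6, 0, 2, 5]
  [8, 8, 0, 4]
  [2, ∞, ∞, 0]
Closure =
  [0, ∞, ∞, ∞]
  [6, 0, 2, 5]
  [6, 8, 0, 4]
  [2, ∞, ∞, 0]

This is the Floyd-Warshall all-pairs shortest-path computation. For each intermediate vertex k = 0, 1, …, 3, update dist[i][j] ← min(dist[i][j], dist[i][k] + dist[k][j]). The final matrix gives, for each (i, j), the minimum total weight of any directed path from i to j (possibly empty when i = j).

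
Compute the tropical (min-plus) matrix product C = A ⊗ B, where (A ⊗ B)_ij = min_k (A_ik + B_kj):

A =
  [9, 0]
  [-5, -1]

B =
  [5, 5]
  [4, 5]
A ⊗ B =
  [4, 5]
  [0, 0]

Apply the min-plus product entry-by-entry:
  C[0][0] = min over k of (A[0][0] + B[0][0] = 9 + 5 = 14, A[0][1] + B[1][0] = 0 + 4 = 4) = 4 (attained at k = 1)
  C[0][1] = min over k of (A[0][0] + B[0][1] = 9 + 5 = 14, A[0][1] + B[1][1] = 0 + 5 = 5) = 5 (attained at k = 1)
  C[1][0] = min over k of (A[1][0] + B[0][0] = -5 + 5 = 0, A[1][1] + B[1][0] = -1 + 4 = 3) = 0 (attained at k = 0)
  C[1][1] = min over k of (A[1][0] + B[0][1] = -5 + 5 = 0, A[1][1] + B[1][1] = -1 + 5 = 4) = 0 (attained at k = 0)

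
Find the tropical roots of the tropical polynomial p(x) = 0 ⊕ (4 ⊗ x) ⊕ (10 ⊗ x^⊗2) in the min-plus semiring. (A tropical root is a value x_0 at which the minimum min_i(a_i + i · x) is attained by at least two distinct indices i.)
Roots: {-6, -4}

Each tropical root is a break point of the lower envelope of the lines y = a_i + i · x (there are 3 lines, with slopes 0, 1, ..., 2). Only the lines that attain the minimum somewhere contribute to roots; other lines are dominated. Here the surviving (envelope) indices are i = 2, i = 1, i = 0.
Intersections between consecutive envelope lines give the roots: for adjacent envelope indices i < j the intersection is x = (a_i − a_j) / (j − i). Reading off the sorted break points: {-6, -4}.
Verification: at each break x_0, at least two indices attain the minimum of min_i(a_i + i · x_0).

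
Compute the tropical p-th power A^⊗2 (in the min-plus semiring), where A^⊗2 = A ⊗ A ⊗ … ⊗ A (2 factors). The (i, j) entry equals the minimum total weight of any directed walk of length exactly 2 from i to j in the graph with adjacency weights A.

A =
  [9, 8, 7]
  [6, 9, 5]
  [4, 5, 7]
A^⊗2 =
  [11, 12, 13]
  [9, 10, 12]
  [11, 12, 10]

Each entry (A^⊗2)_ij equals the minimum over all length-2 walks i = v_0 → v_1 → … → v_2 = j of Σ_t A[v_t][v_{t+1}]. For example, for (i, j) = (0, 2) we minimise over 3 possible intermediate vertex sequences; the minimum is 13, attained along the walk 0 → 1 → 2.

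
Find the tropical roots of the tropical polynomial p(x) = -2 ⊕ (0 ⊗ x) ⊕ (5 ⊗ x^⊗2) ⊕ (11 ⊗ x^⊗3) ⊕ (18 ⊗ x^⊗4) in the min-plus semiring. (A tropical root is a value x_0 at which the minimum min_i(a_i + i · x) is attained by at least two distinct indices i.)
Roots: {-7, -6, -5, -2}

Each tropical root is a break point of the lower envelope of the lines y = a_i + i · x (there are 5 lines, with slopes 0, 1, ..., 4). Only the lines that attain the minimum somewhere contribute to roots; other lines are dominated. Here the surviving (envelope) indices are i = 4, i = 3, i = 2, i = 1, i = 0.
Intersections between consecutive envelope lines give the roots: for adjacent envelope indices i < j the intersection is x = (a_i − a_j) / (j − i). Reading off the sorted break points: {-7, -6, -5, -2}.
Verification: at each break x_0, at least two indices attain the minimum of min_i(a_i + i · x_0).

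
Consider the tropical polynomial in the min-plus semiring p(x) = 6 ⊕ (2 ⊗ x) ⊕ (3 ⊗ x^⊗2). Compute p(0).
p(0) = 2

A tropical monomial a ⊗ x^⊗i evaluates to a + i · x. Evaluating each term at x = 0:
  Term 0 contributes 6 + 0 · 0 = 6
  Term 1 contributes 2 + 1 · 0 = 2
  Term 2 contributes 3 + 2 · 0 = 3
p(0) = ⊕ of these = min[6, 2, 3] = 2.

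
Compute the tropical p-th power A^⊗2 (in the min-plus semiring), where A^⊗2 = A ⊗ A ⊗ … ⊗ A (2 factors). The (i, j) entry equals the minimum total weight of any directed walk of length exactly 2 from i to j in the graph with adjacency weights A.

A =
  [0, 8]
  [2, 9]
A^⊗2 =
  [0, 8]
  [2, 10]

Each entry (A^⊗2)_ij equals the minimum over all length-2 walks i = v_0 → v_1 → … → v_2 = j of Σ_t A[v_t][v_{t+1}]. For example, for (i, j) = (0, 1) we minimise over 2 possible intermediate vertex sequences; the minimum is 8, attained along the walk 0 → 0 → 1.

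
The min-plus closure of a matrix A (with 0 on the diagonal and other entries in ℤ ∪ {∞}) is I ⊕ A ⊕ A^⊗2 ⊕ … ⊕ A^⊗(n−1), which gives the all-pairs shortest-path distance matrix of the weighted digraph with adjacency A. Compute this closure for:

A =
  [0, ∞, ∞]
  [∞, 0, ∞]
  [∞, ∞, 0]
Closure =
  [0, ∞, ∞]
  [∞, 0, ∞]
  [∞, ∞, 0]

This is the Floyd-Warshall all-pairs shortest-path computation. For each intermediate vertex k = 0, 1, …, 2, update dist[i][j] ← min(dist[i][j], dist[i][k] + dist[k][j]). The final matrix gives, for each (i, j), the minimum total weight of any directed path from i to j (possibly empty when i = j).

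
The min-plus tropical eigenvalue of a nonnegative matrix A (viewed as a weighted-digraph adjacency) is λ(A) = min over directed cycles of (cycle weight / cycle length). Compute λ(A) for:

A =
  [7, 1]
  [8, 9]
λ(A) = 9/2

Enumerate directed cycles and compute their means (weight / length). Sample:
  cycle 0 → 0: weight = 7, length = 1, mean = 7/1 ≈ 7.000
  cycle 1 → 1: weight = 9, length = 1, mean = 9/1 ≈ 9.000
  cycle 0 → 1 → 0: weight = 9, length = 2, mean = 9/2 ≈ 4.500
  cycle 1 → 0 → 1: weight = 9, length = 2, mean = 9/2 ≈ 4.500
Minimum mean = 4.500, attained e.g. along the cycle 0 → 1 → 0 with weight 9 and length 2. So λ(A) = 9/2 = 9/2.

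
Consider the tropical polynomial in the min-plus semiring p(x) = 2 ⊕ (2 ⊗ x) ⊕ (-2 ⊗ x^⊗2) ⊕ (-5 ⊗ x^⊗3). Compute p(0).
p(0) = -5

A tropical monomial a ⊗ x^⊗i evaluates to a + i · x. Evaluating each term at x = 0:
  Term 0 contributes 2 + 0 · 0 = 2
  Term 1 contributes 2 + 1 · 0 = 2
  Term 2 contributes -2 + 2 · 0 = -2
  Term 3 contributes -5 + 3 · 0 = -5
p(0) = ⊕ of these = min[2, 2, -2, -5] = -5.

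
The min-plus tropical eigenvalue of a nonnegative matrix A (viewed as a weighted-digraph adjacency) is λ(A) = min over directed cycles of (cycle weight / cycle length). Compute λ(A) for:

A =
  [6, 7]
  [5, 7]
λ(A) = 6

Enumerate directed cycles and compute their means (weight / length). Sample:
  cycle 0 → 0: weight = 6, length = 1, mean = 6/1 ≈ 6.000
  cycle 1 → 1: weight = 7, length = 1, mean = 7/1 ≈ 7.000
  cycle 0 → 1 → 0: weight = 12, length = 2, mean = 12/2 ≈ 6.000
  cycle 1 → 0 → 1: weight = 12, length = 2, mean = 12/2 ≈ 6.000
Minimum mean = 6.000, attained e.g. along the cycle 0 → 0 with weight 6 and length 1. So λ(A) = 6/1 = 6.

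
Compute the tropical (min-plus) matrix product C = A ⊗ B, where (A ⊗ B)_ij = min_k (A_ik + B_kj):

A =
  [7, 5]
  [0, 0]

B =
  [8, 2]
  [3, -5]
A ⊗ B =
  [8, 0]
  [3, -5]

Apply the min-plus product entry-by-entry:
  C[0][0] = min over k of (A[0][0] + B[0][0] = 7 + 8 = 15, A[0][1] + B[1][0] = 5 + 3 = 8) = 8 (attained at k = 1)
  C[0][1] = min over k of (A[0][0] + B[0][1] = 7 + 2 = 9, A[0][1] + B[1][1] = 5 + -5 = 0) = 0 (attained at k = 1)
  C[1][0] = min over k of (A[1][0] + B[0][0] = 0 + 8 = 8, A[1][1] + B[1][0] = 0 + 3 = 3) = 3 (attained at k = 1)
  C[1][1] = min over k of (A[1][0] + B[0][1] = 0 + 2 = 2, A[1][1] + B[1][1] = 0 + -5 = -5) = -5 (attained at k = 1)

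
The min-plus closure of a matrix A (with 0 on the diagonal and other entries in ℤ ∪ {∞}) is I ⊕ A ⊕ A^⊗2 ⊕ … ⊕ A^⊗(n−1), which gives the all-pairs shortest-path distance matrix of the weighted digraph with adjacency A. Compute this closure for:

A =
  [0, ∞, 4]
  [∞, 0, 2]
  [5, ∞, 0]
Closure =
  [0, ∞, 4]
  [7, 0, 2]
  [5, ∞, 0]

This is the Floyd-Warshall all-pairs shortest-path computation. For each intermediate vertex k = 0, 1, …, 2, update dist[i][j] ← min(dist[i][j], dist[i][k] + dist[k][j]). The final matrix gives, for each (i, j), the minimum total weight of any directed path from i to j (possibly empty when i = j).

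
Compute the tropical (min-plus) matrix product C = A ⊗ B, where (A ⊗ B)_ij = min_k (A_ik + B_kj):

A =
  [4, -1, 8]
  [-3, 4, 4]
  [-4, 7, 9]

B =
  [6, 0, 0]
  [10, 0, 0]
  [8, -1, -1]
A ⊗ B =
  [9, -1, -1]
  [3, -3, -3]
  [2, -4, -4]

Apply the min-plus product entry-by-entry:
  C[0][0] = min over k of (A[0][0] + B[0][0] = 4 + 6 = 10, A[0][1] + B[1][0] = -1 + 10 = 9, A[0][2] + B[2][0] = 8 + 8 = 16) = 9 (attained at k = 1)
  C[0][1] = min over k of (A[0][0] + B[0][1] = 4 + 0 = 4, A[0][1] + B[1][1] = -1 + 0 = -1, A[0][2] + B[2][1] = 8 + -1 = 7) = -1 (attained at k = 1)
  C[0][2] = min over k of (A[0][0] + B[0][2] = 4 + 0 = 4, A[0][1] + B[1][2] = -1 + 0 = -1, A[0][2] + B[2][2] = 8 + -1 = 7) = -1 (attained at k = 1)
  C[1][0] = min over k of (A[1][0] + B[0][0] = -3 + 6 = 3, A[1][1] + B[1][0] = 4 + 10 = 14, A[1][2] + B[2][0] = 4 + 8 = 12) = 3 (attained at k = 0)
  C[1][1] = min over k of (A[1][0] + B[0][1] = -3 + 0 = -3, A[1][1] + B[1][1] = 4 + 0 = 4, A[1][2] + B[2][1] = 4 + -1 = 3) = -3 (attained at k = 0)
  C[1][2] = min over k of (A[1][0] + B[0][2] = -3 + 0 = -3, A[1][1] + B[1][2] = 4 + 0 = 4, A[1][2] + B[2][2] = 4 + -1 = 3) = -3 (attained at k = 0)
  C[2][0] = min over k of (A[2][0] + B[0][0] = -4 + 6 = 2, A[2][1] + B[1][0] = 7 + 10 = 17, A[2][2] + B[2][0] = 9 + 8 = 17) = 2 (attained at k = 0)
  C[2][1] = min over k of (A[2][0] + B[0][1] = -4 + 0 = -4, A[2][1] + B[1][1] = 7 + 0 = 7, A[2][2] + B[2][1] = 9 + -1 = 8) = -4 (attained at k = 0)
  C[2][2] = min over k of (A[2][0] + B[0][2] = -4 + 0 = -4, A[2][1] + B[1][2] = 7 + 0 = 7, A[2][2] + B[2][2] = 9 + -1 = 8) = -4 (attained at k = 0)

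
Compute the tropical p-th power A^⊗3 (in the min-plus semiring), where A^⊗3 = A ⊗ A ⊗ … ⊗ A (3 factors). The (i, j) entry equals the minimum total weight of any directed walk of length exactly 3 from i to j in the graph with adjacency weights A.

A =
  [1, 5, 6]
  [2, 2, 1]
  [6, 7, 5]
A^⊗3 =
  [3, 7, 7]
  [4, 6, 5]
  [8, 11, 10]

Each entry (A^⊗3)_ij equals the minimum over all length-3 walks i = v_0 → v_1 → … → v_3 = j of Σ_t A[v_t][v_{t+1}]. For example, for (i, j) = (0, 2) we minimise over 9 possible intermediate vertex sequences; the minimum is 7, attained along the walk 0 → 0 → 1 → 2.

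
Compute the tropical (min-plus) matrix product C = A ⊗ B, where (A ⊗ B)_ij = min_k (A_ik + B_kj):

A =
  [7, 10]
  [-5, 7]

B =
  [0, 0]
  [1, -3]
A ⊗ B =
  [7, 7]
  [-5, -5]

Apply the min-plus product entry-by-entry:
  C[0][0] = min over k of (A[0][0] + B[0][0] = 7 + 0 = 7, A[0][1] + B[1][0] = 10 + 1 = 11) = 7 (attained at k = 0)
  C[0][1] = min over k of (A[0][0] + B[0][1] = 7 + 0 = 7, A[0][1] + B[1][1] = 10 + -3 = 7) = 7 (attained at k = 0)
  C[1][0] = min over k of (A[1][0] + B[0][0] = -5 + 0 = -5, A[1][1] + B[1][0] = 7 + 1 = 8) = -5 (attained at k = 0)
  C[1][1] = min over k of (A[1][0] + B[0][1] = -5 + 0 = -5, A[1][1] + B[1][1] = 7 + -3 = 4) = -5 (attained at k = 0)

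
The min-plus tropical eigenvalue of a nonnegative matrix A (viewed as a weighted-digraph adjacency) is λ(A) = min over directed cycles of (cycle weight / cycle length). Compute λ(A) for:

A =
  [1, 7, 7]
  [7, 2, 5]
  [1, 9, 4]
λ(A) = 1

Enumerate directed cycles and compute their means (weight / length). Sample:
  cycle 0 → 0: weight = 1, length = 1, mean = 1/1 ≈ 1.000
  cycle 1 → 1: weight = 2, length = 1, mean = 2/1 ≈ 2.000
  cycle 2 → 2: weight = 4, length = 1, mean = 4/1 ≈ 4.000
  cycle 0 → 1 → 0: weight = 14, length = 2, mean = 14/2 ≈ 7.000
  cycle 0 → 2 → 0: weight = 8, length = 2, mean = 8/2 ≈ 4.000
  cycle 1 → 0 → 1: weight = 14, length = 2, mean = 14/2 ≈ 7.000
Minimum mean = 1.000, attained e.g. along the cycle 0 → 0 with weight 1 and length 1. So λ(A) = 1/1 = 1.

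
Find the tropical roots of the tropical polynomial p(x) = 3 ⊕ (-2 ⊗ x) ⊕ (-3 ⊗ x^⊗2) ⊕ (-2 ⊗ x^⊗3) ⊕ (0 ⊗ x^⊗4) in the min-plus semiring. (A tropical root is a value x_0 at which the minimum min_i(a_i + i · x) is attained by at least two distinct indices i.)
Roots: {-2, -1, 1, 5}

Each tropical root is a break point of the lower envelope of the lines y = a_i + i · x (there are 5 lines, with slopes 0, 1, ..., 4). Only the lines that attain the minimum somewhere contribute to roots; other lines are dominated. Here the surviving (envelope) indices are i = 4, i = 3, i = 2, i = 1, i = 0.
Intersections between consecutive envelope lines give the roots: for adjacent envelope indices i < j the intersection is x = (a_i − a_j) / (j − i). Reading off the sorted break points: {-2, -1, 1, 5}.
Verification: at each break x_0, at least two indices attain the minimum of min_i(a_i + i · x_0).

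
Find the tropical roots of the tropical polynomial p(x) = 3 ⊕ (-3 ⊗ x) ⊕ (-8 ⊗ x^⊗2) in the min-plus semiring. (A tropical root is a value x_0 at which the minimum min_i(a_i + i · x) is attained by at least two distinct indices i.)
Roots: {5, 6}

Each tropical root is a break point of the lower envelope of the lines y = a_i + i · x (there are 3 lines, with slopes 0, 1, ..., 2). Only the lines that attain the minimum somewhere contribute to roots; other lines are dominated. Here the surviving (envelope) indices are i = 2, i = 1, i = 0.
Intersections between consecutive envelope lines give the roots: for adjacent envelope indices i < j the intersection is x = (a_i − a_j) / (j − i). Reading off the sorted break points: {5, 6}.
Verification: at each break x_0, at least two indices attain the minimum of min_i(a_i + i · x_0).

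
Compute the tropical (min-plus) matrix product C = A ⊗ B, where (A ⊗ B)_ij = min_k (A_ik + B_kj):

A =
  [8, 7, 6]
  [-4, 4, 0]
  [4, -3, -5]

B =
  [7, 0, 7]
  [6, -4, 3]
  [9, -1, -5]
A ⊗ B =
  [13, 3, 1]
  [3, -4, -5]
  [3, -7, -10]

Apply the min-plus product entry-by-entry:
  C[0][0] = min over k of (A[0][0] + B[0][0] = 8 + 7 = 15, A[0][1] + B[1][0] = 7 + 6 = 13, A[0][2] + B[2][0] = 6 + 9 = 15) = 13 (attained at k = 1)
  C[0][1] = min over k of (A[0][0] + B[0][1] = 8 + 0 = 8, A[0][1] + B[1][1] = 7 + -4 = 3, A[0][2] + B[2][1] = 6 + -1 = 5) = 3 (attained at k = 1)
  C[0][2] = min over k of (A[0][0] + B[0][2] = 8 + 7 = 15, A[0][1] + B[1][2] = 7 + 3 = 10, A[0][2] + B[2][2] = 6 + -5 = 1) = 1 (attained at k = 2)
  C[1][0] = min over k of (A[1][0] + B[0][0] = -4 + 7 = 3, A[1][1] + B[1][0] = 4 + 6 = 10, A[1][2] + B[2][0] = 0 + 9 = 9) = 3 (attained at k = 0)
  C[1][1] = min over k of (A[1][0] + B[0][1] = -4 + 0 = -4, A[1][1] + B[1][1] = 4 + -4 = 0, A[1][2] + B[2][1] = 0 + -1 = -1) = -4 (attained at k = 0)
  C[1][2] = min over k of (A[1][0] + B[0][2] = -4 + 7 = 3, A[1][1] + B[1][2] = 4 + 3 = 7, A[1][2] + B[2][2] = 0 + -5 = -5) = -5 (attained at k = 2)
  C[2][0] = min over k of (A[2][0] + B[0][0] = 4 + 7 = 11, A[2][1] + B[1][0] = -3 + 6 = 3, A[2][2] + B[2][0] = -5 + 9 = 4) = 3 (attained at k = 1)
  C[2][1] = min over k of (A[2][0] + B[0][1] = 4 + 0 = 4, A[2][1] + B[1][1] = -3 + -4 = -7, A[2][2] + B[2][1] = -5 + -1 = -6) = -7 (attained at k = 1)
  C[2][2] = min over k of (A[2][0] + B[0][2] = 4 + 7 = 11, A[2][1] + B[1][2] = -3 + 3 = 0, A[2][2] + B[2][2] = -5 + -5 = -10) = -10 (attained at k = 2)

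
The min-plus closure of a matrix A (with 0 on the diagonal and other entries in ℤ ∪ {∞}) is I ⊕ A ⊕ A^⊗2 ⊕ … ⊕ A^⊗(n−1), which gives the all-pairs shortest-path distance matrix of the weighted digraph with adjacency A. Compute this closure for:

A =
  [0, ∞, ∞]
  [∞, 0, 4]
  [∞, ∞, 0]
Closure =
  [0, ∞, ∞]
  [∞, 0, 4]
  [∞, ∞, 0]

This is the Floyd-Warshall all-pairs shortest-path computation. For each intermediate vertex k = 0, 1, …, 2, update dist[i][j] ← min(dist[i][j], dist[i][k] + dist[k][j]). The final matrix gives, for each (i, j), the minimum total weight of any directed path from i to j (possibly empty when i = j).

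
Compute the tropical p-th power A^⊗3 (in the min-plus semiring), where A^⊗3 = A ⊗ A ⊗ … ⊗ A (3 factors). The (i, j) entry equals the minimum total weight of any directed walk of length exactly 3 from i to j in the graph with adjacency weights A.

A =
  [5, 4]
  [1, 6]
A^⊗3 =
  [10, 9]
  [6, 10]

Each entry (A^⊗3)_ij equals the minimum over all length-3 walks i = v_0 → v_1 → … → v_3 = j of Σ_t A[v_t][v_{t+1}]. For example, for (i, j) = (0, 1) we minimise over 4 possible intermediate vertex sequences; the minimum is 9, attained along the walk 0 → 1 → 0 → 1.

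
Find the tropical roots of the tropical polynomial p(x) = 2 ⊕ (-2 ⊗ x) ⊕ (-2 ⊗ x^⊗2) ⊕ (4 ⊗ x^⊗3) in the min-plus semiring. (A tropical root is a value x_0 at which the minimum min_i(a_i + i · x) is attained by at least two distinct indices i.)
Roots: {-6, 0, 4}

Each tropical root is a break point of the lower envelope of the lines y = a_i + i · x (there are 4 lines, with slopes 0, 1, ..., 3). Only the lines that attain the minimum somewhere contribute to roots; other lines are dominated. Here the surviving (envelope) indices are i = 3, i = 2, i = 1, i = 0.
Intersections between consecutive envelope lines give the roots: for adjacent envelope indices i < j the intersection is x = (a_i − a_j) / (j − i). Reading off the sorted break points: {-6, 0, 4}.
Verification: at each break x_0, at least two indices attain the minimum of min_i(a_i + i · x_0).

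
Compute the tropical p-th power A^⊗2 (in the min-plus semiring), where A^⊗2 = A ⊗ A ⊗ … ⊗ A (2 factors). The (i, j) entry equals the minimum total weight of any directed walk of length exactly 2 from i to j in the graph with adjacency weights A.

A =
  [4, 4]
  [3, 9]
A^⊗2 =
  [7, 8]
  [7, 7]

Each entry (A^⊗2)_ij equals the minimum over all length-2 walks i = v_0 → v_1 → … → v_2 = j of Σ_t A[v_t][v_{t+1}]. For example, for (i, j) = (0, 1) we minimise over 2 possible intermediate vertex sequences; the minimum is 8, attained along the walk 0 → 0 → 1.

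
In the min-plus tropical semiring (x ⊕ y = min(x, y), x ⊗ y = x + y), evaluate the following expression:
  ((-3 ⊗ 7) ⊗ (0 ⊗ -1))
((-3 ⊗ 7) ⊗ (0 ⊗ -1)) = 3

Expand innermost to outermost. Recall ⊕ takes the minimum of its arguments and ⊗ takes their sum. Working out the expression ((-3 ⊗ 7) ⊗ (0 ⊗ -1)) gives 3.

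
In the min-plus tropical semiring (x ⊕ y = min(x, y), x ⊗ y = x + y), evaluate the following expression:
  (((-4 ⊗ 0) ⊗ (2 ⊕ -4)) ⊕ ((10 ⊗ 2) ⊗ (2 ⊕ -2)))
(((-4 ⊗ 0) ⊗ (2 ⊕ -4)) ⊕ ((10 ⊗ 2) ⊗ (2 ⊕ -2))) = -8

Expand innermost to outermost. Recall ⊕ takes the minimum of its arguments and ⊗ takes their sum. Working out the expression (((-4 ⊗ 0) ⊗ (2 ⊕ -4)) ⊕ ((10 ⊗ 2) ⊗ (2 ⊕ -2))) gives -8.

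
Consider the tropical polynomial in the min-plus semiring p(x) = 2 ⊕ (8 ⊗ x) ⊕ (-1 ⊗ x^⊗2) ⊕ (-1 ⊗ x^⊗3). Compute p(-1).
p(-1) = -4

A tropical monomial a ⊗ x^⊗i evaluates to a + i · x. Evaluating each term at x = -1:
  Term 0 contributes 2 + 0 · -1 = 2
  Term 1 contributes 8 + 1 · -1 = 7
  Term 2 contributes -1 + 2 · -1 = -3
  Term 3 contributes -1 + 3 · -1 = -4
p(-1) = ⊕ of these = min[2, 7, -3, -4] = -4.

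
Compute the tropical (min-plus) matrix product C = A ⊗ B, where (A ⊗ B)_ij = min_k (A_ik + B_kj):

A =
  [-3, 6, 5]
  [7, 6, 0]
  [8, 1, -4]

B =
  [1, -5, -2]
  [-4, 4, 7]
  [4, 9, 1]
A ⊗ B =
  [-2, -8, -5]
  [2, 2, 1]
  [-3, 3, -3]

Apply the min-plus product entry-by-entry:
  C[0][0] = min over k of (A[0][0] + B[0][0] = -3 + 1 = -2, A[0][1] + B[1][0] = 6 + -4 = 2, A[0][2] + B[2][0] = 5 + 4 = 9) = -2 (attained at k = 0)
  C[0][1] = min over k of (A[0][0] + B[0][1] = -3 + -5 = -8, A[0][1] + B[1][1] = 6 + 4 = 10, A[0][2] + B[2][1] = 5 + 9 = 14) = -8 (attained at k = 0)
  C[0][2] = min over k of (A[0][0] + B[0][2] = -3 + -2 = -5, A[0][1] + B[1][2] = 6 + 7 = 13, A[0][2] + B[2][2] = 5 + 1 = 6) = -5 (attained at k = 0)
  C[1][0] = min over k of (A[1][0] + B[0][0] = 7 + 1 = 8, A[1][1] + B[1][0] = 6 + -4 = 2, A[1][2] + B[2][0] = 0 + 4 = 4) = 2 (attained at k = 1)
  C[1][1] = min over k of (A[1][0] + B[0][1] = 7 + -5 = 2, A[1][1] + B[1][1] = 6 + 4 = 10, A[1][2] + B[2][1] = 0 + 9 = 9) = 2 (attained at k = 0)
  C[1][2] = min over k of (A[1][0] + B[0][2] = 7 + -2 = 5, A[1][1] + B[1][2] = 6 + 7 = 13, A[1][2] + B[2][2] = 0 + 1 = 1) = 1 (attained at k = 2)
  C[2][0] = min over k of (A[2][0] + B[0][0] = 8 + 1 = 9, A[2][1] + B[1][0] = 1 + -4 = -3, A[2][2] + B[2][0] = -4 + 4 = 0) = -3 (attained at k = 1)
  C[2][1] = min over k of (A[2][0] + B[0][1] = 8 + -5 = 3, A[2][1] + B[1][1] = 1 + 4 = 5, A[2][2] + B[2][1] = -4 + 9 = 5) = 3 (attained at k = 0)
  C[2][2] = min over k of (A[2][0] + B[0][2] = 8 + -2 = 6, A[2][1] + B[1][2] = 1 + 7 = 8, A[2][2] + B[2][2] = -4 + 1 = -3) = -3 (attained at k = 2)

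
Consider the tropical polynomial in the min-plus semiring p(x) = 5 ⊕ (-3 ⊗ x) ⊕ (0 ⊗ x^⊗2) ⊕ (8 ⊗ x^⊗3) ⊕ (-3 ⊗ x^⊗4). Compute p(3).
p(3) = 0

A tropical monomial a ⊗ x^⊗i evaluates to a + i · x. Evaluating each term at x = 3:
  Term 0 contributes 5 + 0 · 3 = 5
  Term 1 contributes -3 + 1 · 3 = 0
  Term 2 contributes 0 + 2 · 3 = 6
  Term 3 contributes 8 + 3 · 3 = 17
  Term 4 contributes -3 + 4 · 3 = 9
p(3) = ⊕ of these = min[5, 0, 6, 17, 9] = 0.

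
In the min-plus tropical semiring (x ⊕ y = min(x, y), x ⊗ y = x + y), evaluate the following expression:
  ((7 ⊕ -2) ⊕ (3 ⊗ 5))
((7 ⊕ -2) ⊕ (3 ⊗ 5)) = -2

Expand innermost to outermost. Recall ⊕ takes the minimum of its arguments and ⊗ takes their sum. Working out the expression ((7 ⊕ -2) ⊕ (3 ⊗ 5)) gives -2.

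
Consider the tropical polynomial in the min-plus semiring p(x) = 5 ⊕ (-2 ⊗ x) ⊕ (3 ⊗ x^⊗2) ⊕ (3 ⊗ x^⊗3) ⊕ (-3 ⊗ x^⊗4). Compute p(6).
p(6) = 4

A tropical monomial a ⊗ x^⊗i evaluates to a + i · x. Evaluating each term at x = 6:
  Term 0 contributes 5 + 0 · 6 = 5
  Term 1 contributes -2 + 1 · 6 = 4
  Term 2 contributes 3 + 2 · 6 = 15
  Term 3 contributes 3 + 3 · 6 = 21
  Term 4 contributes -3 + 4 · 6 = 21
p(6) = ⊕ of these = min[5, 4, 15, 21, 21] = 4.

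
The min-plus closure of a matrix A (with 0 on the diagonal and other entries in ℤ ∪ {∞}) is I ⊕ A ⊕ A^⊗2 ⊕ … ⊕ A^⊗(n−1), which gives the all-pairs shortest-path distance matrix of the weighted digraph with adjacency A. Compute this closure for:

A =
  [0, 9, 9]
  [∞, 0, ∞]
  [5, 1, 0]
Closure =
  [0, 9, 9]
  [∞, 0, ∞]
  [5, 1, 0]

This is the Floyd-Warshall all-pairs shortest-path computation. For each intermediate vertex k = 0, 1, …, 2, update dist[i][j] ← min(dist[i][j], dist[i][k] + dist[k][j]). The final matrix gives, for each (i, j), the minimum total weight of any directed path from i to j (possibly empty when i = j).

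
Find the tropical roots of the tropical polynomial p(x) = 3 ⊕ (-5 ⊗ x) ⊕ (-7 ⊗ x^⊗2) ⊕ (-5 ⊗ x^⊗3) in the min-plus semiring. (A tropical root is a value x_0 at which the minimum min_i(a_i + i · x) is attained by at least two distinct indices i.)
Roots: {-2, 2, 8}

Each tropical root is a break point of the lower envelope of the lines y = a_i + i · x (there are 4 lines, with slopes 0, 1, ..., 3). Only the lines that attain the minimum somewhere contribute to roots; other lines are dominated. Here the surviving (envelope) indices are i = 3, i = 2, i = 1, i = 0.
Intersections between consecutive envelope lines give the roots: for adjacent envelope indices i < j the intersection is x = (a_i − a_j) / (j − i). Reading off the sorted break points: {-2, 2, 8}.
Verification: at each break x_0, at least two indices attain the minimum of min_i(a_i + i · x_0).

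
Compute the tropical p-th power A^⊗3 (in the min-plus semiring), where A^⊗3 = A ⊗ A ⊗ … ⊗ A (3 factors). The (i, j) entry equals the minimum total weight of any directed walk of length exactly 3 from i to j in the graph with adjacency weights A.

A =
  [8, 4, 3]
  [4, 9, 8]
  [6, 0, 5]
A^⊗3 =
  [7, 8, 11]
  [12, 7, 12]
  [9, 8, 7]

Each entry (A^⊗3)_ij equals the minimum over all length-3 walks i = v_0 → v_1 → … → v_3 = j of Σ_t A[v_t][v_{t+1}]. For example, for (i, j) = (0, 2) we minimise over 9 possible intermediate vertex sequences; the minimum is 11, attained along the walk 0 → 1 → 0 → 2.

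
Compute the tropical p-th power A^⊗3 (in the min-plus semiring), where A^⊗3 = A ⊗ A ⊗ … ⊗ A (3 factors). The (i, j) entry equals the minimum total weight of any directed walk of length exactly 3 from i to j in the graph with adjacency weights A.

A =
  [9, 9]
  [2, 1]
A^⊗3 =
  [12, 11]
  [4, 3]

Each entry (A^⊗3)_ij equals the minimum over all length-3 walks i = v_0 → v_1 → … → v_3 = j of Σ_t A[v_t][v_{t+1}]. For example, for (i, j) = (0, 1) we minimise over 4 possible intermediate vertex sequences; the minimum is 11, attained along the walk 0 → 1 → 1 → 1.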